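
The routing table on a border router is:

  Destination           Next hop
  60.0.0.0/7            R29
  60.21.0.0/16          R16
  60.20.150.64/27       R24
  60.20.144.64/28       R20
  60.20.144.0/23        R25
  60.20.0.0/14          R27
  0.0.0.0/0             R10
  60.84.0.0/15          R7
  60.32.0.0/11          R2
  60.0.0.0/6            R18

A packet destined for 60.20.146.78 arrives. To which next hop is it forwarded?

Routes whose prefix contains 60.20.146.78:
  0.0.0.0/0 (default, matches everything) -> R10
  60.0.0.0/6 (60.0.0.0 - 63.255.255.255) -> R18
  60.0.0.0/7 (60.0.0.0 - 61.255.255.255) -> R29
  60.20.0.0/14 (60.20.0.0 - 60.23.255.255) -> R27
More-specific entries that do NOT match:
  60.20.144.64/28 (60.20.144.64 - 60.20.144.79) does not contain 60.20.146.78
  60.20.150.64/27 (60.20.150.64 - 60.20.150.95) does not contain 60.20.146.78
  60.20.144.0/23 (60.20.144.0 - 60.20.145.255) does not contain 60.20.146.78
  60.21.0.0/16 (60.21.0.0 - 60.21.255.255) does not contain 60.20.146.78
  60.84.0.0/15 (60.84.0.0 - 60.85.255.255) does not contain 60.20.146.78
Longest matching prefix is /14 -> next hop R27.

R27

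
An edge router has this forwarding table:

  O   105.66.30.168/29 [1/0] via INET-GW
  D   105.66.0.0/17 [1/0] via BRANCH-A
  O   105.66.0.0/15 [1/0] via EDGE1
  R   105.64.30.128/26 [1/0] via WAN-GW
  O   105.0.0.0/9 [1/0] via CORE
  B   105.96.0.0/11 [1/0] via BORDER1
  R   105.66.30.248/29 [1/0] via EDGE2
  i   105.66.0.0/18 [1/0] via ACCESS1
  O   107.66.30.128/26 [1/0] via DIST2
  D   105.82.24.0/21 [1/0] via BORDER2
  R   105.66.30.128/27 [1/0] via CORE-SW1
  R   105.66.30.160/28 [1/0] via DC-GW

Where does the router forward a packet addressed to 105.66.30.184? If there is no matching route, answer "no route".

Routes whose prefix contains 105.66.30.184:
  105.0.0.0/9 (105.0.0.0 - 105.127.255.255) -> CORE
  105.66.0.0/15 (105.66.0.0 - 105.67.255.255) -> EDGE1
  105.66.0.0/17 (105.66.0.0 - 105.66.127.255) -> BRANCH-A
  105.66.0.0/18 (105.66.0.0 - 105.66.63.255) -> ACCESS1
More-specific entries that do NOT match:
  105.66.30.168/29 (105.66.30.168 - 105.66.30.175) does not contain 105.66.30.184
  105.66.30.248/29 (105.66.30.248 - 105.66.30.255) does not contain 105.66.30.184
  105.66.30.160/28 (105.66.30.160 - 105.66.30.175) does not contain 105.66.30.184
  105.66.30.128/27 (105.66.30.128 - 105.66.30.159) does not contain 105.66.30.184
  105.64.30.128/26 (105.64.30.128 - 105.64.30.191) does not contain 105.66.30.184
  107.66.30.128/26 (107.66.30.128 - 107.66.30.191) does not contain 105.66.30.184
  105.82.24.0/21 (105.82.24.0 - 105.82.31.255) does not contain 105.66.30.184
Longest matching prefix is /18 -> next hop ACCESS1.

ACCESS1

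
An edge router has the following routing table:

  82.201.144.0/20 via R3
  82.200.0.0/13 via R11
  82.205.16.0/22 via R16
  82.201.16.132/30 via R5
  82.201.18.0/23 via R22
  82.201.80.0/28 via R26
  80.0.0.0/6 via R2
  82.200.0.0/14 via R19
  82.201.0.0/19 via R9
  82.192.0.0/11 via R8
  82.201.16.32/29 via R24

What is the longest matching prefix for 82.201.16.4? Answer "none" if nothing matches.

82.201.0.0/19

Entries matching 82.201.16.4:
  80.0.0.0/6 (80.0.0.0 - 83.255.255.255)
  82.192.0.0/11 (82.192.0.0 - 82.223.255.255)
  82.200.0.0/13 (82.200.0.0 - 82.207.255.255)
  82.200.0.0/14 (82.200.0.0 - 82.203.255.255)
  82.201.0.0/19 (82.201.0.0 - 82.201.31.255)
Most specific is 82.201.0.0/19.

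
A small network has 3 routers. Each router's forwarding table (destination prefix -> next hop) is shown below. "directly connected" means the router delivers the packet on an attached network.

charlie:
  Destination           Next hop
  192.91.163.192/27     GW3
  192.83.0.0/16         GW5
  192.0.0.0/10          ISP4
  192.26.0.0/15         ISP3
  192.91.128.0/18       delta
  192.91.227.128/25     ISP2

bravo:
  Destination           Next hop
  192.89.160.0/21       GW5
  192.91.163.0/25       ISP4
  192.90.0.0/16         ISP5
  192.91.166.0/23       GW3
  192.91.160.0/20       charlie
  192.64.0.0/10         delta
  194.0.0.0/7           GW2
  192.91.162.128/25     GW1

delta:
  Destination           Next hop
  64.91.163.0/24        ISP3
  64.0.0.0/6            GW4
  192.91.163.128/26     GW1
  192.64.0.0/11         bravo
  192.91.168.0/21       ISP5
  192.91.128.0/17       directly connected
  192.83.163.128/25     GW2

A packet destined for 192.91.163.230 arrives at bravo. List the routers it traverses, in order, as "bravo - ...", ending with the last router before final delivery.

At bravo: longest match for 192.91.163.230 is 192.91.160.0/20 -> charlie
At charlie: longest match for 192.91.163.230 is 192.91.128.0/18 -> delta
At delta: longest match for 192.91.163.230 is 192.91.128.0/17 -> directly connected

bravo - charlie - delta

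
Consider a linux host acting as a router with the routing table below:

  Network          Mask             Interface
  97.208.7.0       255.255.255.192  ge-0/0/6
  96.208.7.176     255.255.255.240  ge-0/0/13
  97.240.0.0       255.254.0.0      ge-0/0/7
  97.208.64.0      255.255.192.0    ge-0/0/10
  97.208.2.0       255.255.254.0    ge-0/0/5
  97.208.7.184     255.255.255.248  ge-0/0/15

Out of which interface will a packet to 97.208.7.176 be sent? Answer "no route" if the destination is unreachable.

no route

No entry's prefix contains 97.208.7.176; there is no default route.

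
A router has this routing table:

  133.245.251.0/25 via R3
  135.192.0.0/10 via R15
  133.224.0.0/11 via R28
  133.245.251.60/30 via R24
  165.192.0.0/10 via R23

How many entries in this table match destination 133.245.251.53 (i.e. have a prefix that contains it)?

Prefixes containing 133.245.251.53:
  133.224.0.0/11 (133.224.0.0 - 133.255.255.255)
  133.245.251.0/25 (133.245.251.0 - 133.245.251.127)
Total matching entries: 2.

2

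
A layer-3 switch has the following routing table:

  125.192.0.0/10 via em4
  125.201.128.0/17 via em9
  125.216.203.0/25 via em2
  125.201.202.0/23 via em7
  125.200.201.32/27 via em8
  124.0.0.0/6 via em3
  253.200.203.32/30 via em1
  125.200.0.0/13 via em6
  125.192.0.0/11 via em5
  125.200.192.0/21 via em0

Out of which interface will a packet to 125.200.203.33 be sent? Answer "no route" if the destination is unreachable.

Routes whose prefix contains 125.200.203.33:
  124.0.0.0/6 (124.0.0.0 - 127.255.255.255) -> em3
  125.192.0.0/10 (125.192.0.0 - 125.255.255.255) -> em4
  125.192.0.0/11 (125.192.0.0 - 125.223.255.255) -> em5
  125.200.0.0/13 (125.200.0.0 - 125.207.255.255) -> em6
More-specific entries that do NOT match:
  253.200.203.32/30 (253.200.203.32 - 253.200.203.35) does not contain 125.200.203.33
  125.200.201.32/27 (125.200.201.32 - 125.200.201.63) does not contain 125.200.203.33
  125.216.203.0/25 (125.216.203.0 - 125.216.203.127) does not contain 125.200.203.33
  125.201.202.0/23 (125.201.202.0 - 125.201.203.255) does not contain 125.200.203.33
  125.200.192.0/21 (125.200.192.0 - 125.200.199.255) does not contain 125.200.203.33
  125.201.128.0/17 (125.201.128.0 - 125.201.255.255) does not contain 125.200.203.33
Longest matching prefix is /13 -> interface em6.

em6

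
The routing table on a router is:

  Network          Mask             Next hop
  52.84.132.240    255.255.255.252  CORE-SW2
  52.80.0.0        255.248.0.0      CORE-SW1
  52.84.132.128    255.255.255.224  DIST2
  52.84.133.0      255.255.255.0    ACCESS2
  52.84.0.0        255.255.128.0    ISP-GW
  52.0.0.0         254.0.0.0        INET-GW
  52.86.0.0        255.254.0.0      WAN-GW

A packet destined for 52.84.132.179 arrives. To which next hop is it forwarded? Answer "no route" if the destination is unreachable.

CORE-SW1

Routes whose prefix contains 52.84.132.179:
  52.0.0.0/7 (52.0.0.0 - 53.255.255.255) -> INET-GW
  52.80.0.0/13 (52.80.0.0 - 52.87.255.255) -> CORE-SW1
More-specific entries that do NOT match:
  52.84.132.240/30 (52.84.132.240 - 52.84.132.243) does not contain 52.84.132.179
  52.84.132.128/27 (52.84.132.128 - 52.84.132.159) does not contain 52.84.132.179
  52.84.133.0/24 (52.84.133.0 - 52.84.133.255) does not contain 52.84.132.179
  52.84.0.0/17 (52.84.0.0 - 52.84.127.255) does not contain 52.84.132.179
  52.86.0.0/15 (52.86.0.0 - 52.87.255.255) does not contain 52.84.132.179
Longest matching prefix is /13 -> next hop CORE-SW1.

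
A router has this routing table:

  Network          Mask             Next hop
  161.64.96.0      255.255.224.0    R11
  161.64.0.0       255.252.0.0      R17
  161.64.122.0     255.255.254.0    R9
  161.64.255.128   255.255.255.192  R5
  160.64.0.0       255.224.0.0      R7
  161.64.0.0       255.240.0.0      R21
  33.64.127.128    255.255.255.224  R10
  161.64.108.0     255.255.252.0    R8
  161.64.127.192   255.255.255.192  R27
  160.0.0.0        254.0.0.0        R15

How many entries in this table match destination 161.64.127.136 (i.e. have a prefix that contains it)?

4

Prefixes containing 161.64.127.136:
  160.0.0.0/7 (160.0.0.0 - 161.255.255.255)
  161.64.0.0/12 (161.64.0.0 - 161.79.255.255)
  161.64.0.0/14 (161.64.0.0 - 161.67.255.255)
  161.64.96.0/19 (161.64.96.0 - 161.64.127.255)
Total matching entries: 4.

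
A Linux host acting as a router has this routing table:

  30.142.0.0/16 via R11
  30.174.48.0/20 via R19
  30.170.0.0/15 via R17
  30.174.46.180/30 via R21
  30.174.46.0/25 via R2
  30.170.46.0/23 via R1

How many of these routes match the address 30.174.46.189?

No listed prefix contains 30.174.46.189.
Total matching entries: 0.

0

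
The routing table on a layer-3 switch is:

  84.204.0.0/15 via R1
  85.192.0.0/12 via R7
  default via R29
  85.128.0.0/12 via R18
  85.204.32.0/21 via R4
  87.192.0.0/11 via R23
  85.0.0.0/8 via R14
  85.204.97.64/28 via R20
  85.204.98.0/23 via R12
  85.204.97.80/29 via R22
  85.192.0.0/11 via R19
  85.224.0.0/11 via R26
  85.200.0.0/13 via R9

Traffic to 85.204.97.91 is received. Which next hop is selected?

Routes whose prefix contains 85.204.97.91:
  0.0.0.0/0 (default, matches everything) -> R29
  85.0.0.0/8 (85.0.0.0 - 85.255.255.255) -> R14
  85.192.0.0/11 (85.192.0.0 - 85.223.255.255) -> R19
  85.192.0.0/12 (85.192.0.0 - 85.207.255.255) -> R7
  85.200.0.0/13 (85.200.0.0 - 85.207.255.255) -> R9
More-specific entries that do NOT match:
  85.204.97.80/29 (85.204.97.80 - 85.204.97.87) does not contain 85.204.97.91
  85.204.97.64/28 (85.204.97.64 - 85.204.97.79) does not contain 85.204.97.91
  85.204.98.0/23 (85.204.98.0 - 85.204.99.255) does not contain 85.204.97.91
  85.204.32.0/21 (85.204.32.0 - 85.204.39.255) does not contain 85.204.97.91
  84.204.0.0/15 (84.204.0.0 - 84.205.255.255) does not contain 85.204.97.91
Longest matching prefix is /13 -> next hop R9.

R9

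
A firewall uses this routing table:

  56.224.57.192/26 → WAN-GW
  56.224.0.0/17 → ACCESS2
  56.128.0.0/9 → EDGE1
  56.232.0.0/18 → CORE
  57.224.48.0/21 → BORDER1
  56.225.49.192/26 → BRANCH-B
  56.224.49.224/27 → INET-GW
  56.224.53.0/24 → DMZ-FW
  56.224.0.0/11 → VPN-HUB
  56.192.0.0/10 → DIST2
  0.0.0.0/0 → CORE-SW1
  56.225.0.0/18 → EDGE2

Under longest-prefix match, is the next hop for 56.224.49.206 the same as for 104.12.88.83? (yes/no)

no

56.224.49.206: longest match 56.224.0.0/17 -> ACCESS2
104.12.88.83: longest match 0.0.0.0/0 -> CORE-SW1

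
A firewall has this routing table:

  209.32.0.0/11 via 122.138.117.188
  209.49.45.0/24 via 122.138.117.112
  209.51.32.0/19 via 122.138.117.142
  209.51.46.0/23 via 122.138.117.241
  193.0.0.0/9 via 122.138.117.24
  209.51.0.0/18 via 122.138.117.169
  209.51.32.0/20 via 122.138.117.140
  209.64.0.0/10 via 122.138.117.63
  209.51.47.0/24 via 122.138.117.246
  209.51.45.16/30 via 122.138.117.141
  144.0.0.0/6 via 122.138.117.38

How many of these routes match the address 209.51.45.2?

4

Prefixes containing 209.51.45.2:
  209.32.0.0/11 (209.32.0.0 - 209.63.255.255)
  209.51.0.0/18 (209.51.0.0 - 209.51.63.255)
  209.51.32.0/19 (209.51.32.0 - 209.51.63.255)
  209.51.32.0/20 (209.51.32.0 - 209.51.47.255)
Total matching entries: 4.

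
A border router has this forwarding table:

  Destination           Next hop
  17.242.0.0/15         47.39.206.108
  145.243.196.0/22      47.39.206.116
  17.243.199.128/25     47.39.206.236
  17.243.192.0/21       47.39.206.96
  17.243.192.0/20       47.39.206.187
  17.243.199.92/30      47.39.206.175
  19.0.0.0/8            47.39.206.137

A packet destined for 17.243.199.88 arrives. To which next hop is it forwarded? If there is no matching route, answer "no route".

47.39.206.96

Routes whose prefix contains 17.243.199.88:
  17.242.0.0/15 (17.242.0.0 - 17.243.255.255) -> 47.39.206.108
  17.243.192.0/20 (17.243.192.0 - 17.243.207.255) -> 47.39.206.187
  17.243.192.0/21 (17.243.192.0 - 17.243.199.255) -> 47.39.206.96
More-specific entries that do NOT match:
  17.243.199.92/30 (17.243.199.92 - 17.243.199.95) does not contain 17.243.199.88
  17.243.199.128/25 (17.243.199.128 - 17.243.199.255) does not contain 17.243.199.88
  145.243.196.0/22 (145.243.196.0 - 145.243.199.255) does not contain 17.243.199.88
Longest matching prefix is /21 -> next hop 47.39.206.96.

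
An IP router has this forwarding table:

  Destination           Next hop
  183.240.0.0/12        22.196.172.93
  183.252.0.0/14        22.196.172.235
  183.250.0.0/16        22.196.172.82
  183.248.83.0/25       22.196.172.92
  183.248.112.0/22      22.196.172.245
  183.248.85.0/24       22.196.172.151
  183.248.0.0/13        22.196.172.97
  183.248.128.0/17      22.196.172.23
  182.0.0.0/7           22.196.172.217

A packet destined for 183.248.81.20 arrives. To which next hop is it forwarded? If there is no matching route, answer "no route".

22.196.172.97

Routes whose prefix contains 183.248.81.20:
  182.0.0.0/7 (182.0.0.0 - 183.255.255.255) -> 22.196.172.217
  183.240.0.0/12 (183.240.0.0 - 183.255.255.255) -> 22.196.172.93
  183.248.0.0/13 (183.248.0.0 - 183.255.255.255) -> 22.196.172.97
More-specific entries that do NOT match:
  183.248.83.0/25 (183.248.83.0 - 183.248.83.127) does not contain 183.248.81.20
  183.248.85.0/24 (183.248.85.0 - 183.248.85.255) does not contain 183.248.81.20
  183.248.112.0/22 (183.248.112.0 - 183.248.115.255) does not contain 183.248.81.20
  183.248.128.0/17 (183.248.128.0 - 183.248.255.255) does not contain 183.248.81.20
  183.250.0.0/16 (183.250.0.0 - 183.250.255.255) does not contain 183.248.81.20
  183.252.0.0/14 (183.252.0.0 - 183.255.255.255) does not contain 183.248.81.20
Longest matching prefix is /13 -> next hop 22.196.172.97.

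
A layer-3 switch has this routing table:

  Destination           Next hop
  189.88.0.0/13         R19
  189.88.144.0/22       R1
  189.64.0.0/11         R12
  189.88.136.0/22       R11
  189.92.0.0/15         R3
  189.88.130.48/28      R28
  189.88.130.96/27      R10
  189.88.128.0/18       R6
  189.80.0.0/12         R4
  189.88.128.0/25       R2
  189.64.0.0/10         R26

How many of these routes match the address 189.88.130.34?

Prefixes containing 189.88.130.34:
  189.64.0.0/10 (189.64.0.0 - 189.127.255.255)
  189.64.0.0/11 (189.64.0.0 - 189.95.255.255)
  189.80.0.0/12 (189.80.0.0 - 189.95.255.255)
  189.88.0.0/13 (189.88.0.0 - 189.95.255.255)
  189.88.128.0/18 (189.88.128.0 - 189.88.191.255)
Total matching entries: 5.

5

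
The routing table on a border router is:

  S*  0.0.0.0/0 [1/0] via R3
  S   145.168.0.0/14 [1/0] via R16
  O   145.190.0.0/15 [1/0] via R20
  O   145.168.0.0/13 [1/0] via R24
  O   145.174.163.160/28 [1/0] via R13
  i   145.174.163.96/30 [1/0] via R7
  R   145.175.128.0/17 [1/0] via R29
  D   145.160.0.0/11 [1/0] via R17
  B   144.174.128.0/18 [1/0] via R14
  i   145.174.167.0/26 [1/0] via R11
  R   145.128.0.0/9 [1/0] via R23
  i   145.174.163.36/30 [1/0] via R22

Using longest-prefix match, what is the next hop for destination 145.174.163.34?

Routes whose prefix contains 145.174.163.34:
  0.0.0.0/0 (default, matches everything) -> R3
  145.128.0.0/9 (145.128.0.0 - 145.255.255.255) -> R23
  145.160.0.0/11 (145.160.0.0 - 145.191.255.255) -> R17
  145.168.0.0/13 (145.168.0.0 - 145.175.255.255) -> R24
More-specific entries that do NOT match:
  145.174.163.96/30 (145.174.163.96 - 145.174.163.99) does not contain 145.174.163.34
  145.174.163.36/30 (145.174.163.36 - 145.174.163.39) does not contain 145.174.163.34
  145.174.163.160/28 (145.174.163.160 - 145.174.163.175) does not contain 145.174.163.34
  145.174.167.0/26 (145.174.167.0 - 145.174.167.63) does not contain 145.174.163.34
  144.174.128.0/18 (144.174.128.0 - 144.174.191.255) does not contain 145.174.163.34
  145.175.128.0/17 (145.175.128.0 - 145.175.255.255) does not contain 145.174.163.34
  145.190.0.0/15 (145.190.0.0 - 145.191.255.255) does not contain 145.174.163.34
  145.168.0.0/14 (145.168.0.0 - 145.171.255.255) does not contain 145.174.163.34
Longest matching prefix is /13 -> next hop R24.

R24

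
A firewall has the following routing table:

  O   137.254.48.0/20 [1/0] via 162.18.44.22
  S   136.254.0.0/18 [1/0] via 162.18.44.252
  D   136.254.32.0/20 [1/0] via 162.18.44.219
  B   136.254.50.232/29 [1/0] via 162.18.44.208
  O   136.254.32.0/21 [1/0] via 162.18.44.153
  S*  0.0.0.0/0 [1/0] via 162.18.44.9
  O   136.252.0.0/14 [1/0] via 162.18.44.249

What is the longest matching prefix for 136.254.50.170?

Entries matching 136.254.50.170:
  0.0.0.0/0 (default, matches everything)
  136.252.0.0/14 (136.252.0.0 - 136.255.255.255)
  136.254.0.0/18 (136.254.0.0 - 136.254.63.255)
Most specific is 136.254.0.0/18.

136.254.0.0/18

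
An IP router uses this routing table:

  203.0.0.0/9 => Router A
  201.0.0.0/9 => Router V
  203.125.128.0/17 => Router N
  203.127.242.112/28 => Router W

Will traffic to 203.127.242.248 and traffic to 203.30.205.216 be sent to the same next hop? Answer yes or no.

yes

203.127.242.248: longest match 203.0.0.0/9 -> Router A
203.30.205.216: longest match 203.0.0.0/9 -> Router A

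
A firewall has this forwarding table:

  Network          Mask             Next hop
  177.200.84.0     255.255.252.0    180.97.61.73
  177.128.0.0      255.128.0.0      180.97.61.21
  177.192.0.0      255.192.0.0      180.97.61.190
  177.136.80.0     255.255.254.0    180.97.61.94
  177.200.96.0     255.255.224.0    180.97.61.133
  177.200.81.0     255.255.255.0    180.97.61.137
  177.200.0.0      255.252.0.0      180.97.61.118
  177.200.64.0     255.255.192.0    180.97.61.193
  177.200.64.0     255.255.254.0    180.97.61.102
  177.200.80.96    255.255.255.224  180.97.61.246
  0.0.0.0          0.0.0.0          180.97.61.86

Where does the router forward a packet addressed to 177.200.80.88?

180.97.61.193

Routes whose prefix contains 177.200.80.88:
  0.0.0.0/0 (default, matches everything) -> 180.97.61.86
  177.128.0.0/9 (177.128.0.0 - 177.255.255.255) -> 180.97.61.21
  177.192.0.0/10 (177.192.0.0 - 177.255.255.255) -> 180.97.61.190
  177.200.0.0/14 (177.200.0.0 - 177.203.255.255) -> 180.97.61.118
  177.200.64.0/18 (177.200.64.0 - 177.200.127.255) -> 180.97.61.193
More-specific entries that do NOT match:
  177.200.80.96/27 (177.200.80.96 - 177.200.80.127) does not contain 177.200.80.88
  177.200.81.0/24 (177.200.81.0 - 177.200.81.255) does not contain 177.200.80.88
  177.136.80.0/23 (177.136.80.0 - 177.136.81.255) does not contain 177.200.80.88
  177.200.64.0/23 (177.200.64.0 - 177.200.65.255) does not contain 177.200.80.88
  177.200.84.0/22 (177.200.84.0 - 177.200.87.255) does not contain 177.200.80.88
  177.200.96.0/19 (177.200.96.0 - 177.200.127.255) does not contain 177.200.80.88
Longest matching prefix is /18 -> next hop 180.97.61.193.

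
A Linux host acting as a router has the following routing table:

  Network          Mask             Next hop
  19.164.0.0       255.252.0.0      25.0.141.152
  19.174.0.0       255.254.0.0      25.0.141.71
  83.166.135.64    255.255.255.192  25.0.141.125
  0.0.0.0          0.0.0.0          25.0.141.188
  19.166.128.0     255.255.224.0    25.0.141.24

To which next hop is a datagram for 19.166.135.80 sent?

Routes whose prefix contains 19.166.135.80:
  0.0.0.0/0 (default, matches everything) -> 25.0.141.188
  19.164.0.0/14 (19.164.0.0 - 19.167.255.255) -> 25.0.141.152
  19.166.128.0/19 (19.166.128.0 - 19.166.159.255) -> 25.0.141.24
More-specific entries that do NOT match:
  83.166.135.64/26 (83.166.135.64 - 83.166.135.127) does not contain 19.166.135.80
Longest matching prefix is /19 -> next hop 25.0.141.24.

25.0.141.24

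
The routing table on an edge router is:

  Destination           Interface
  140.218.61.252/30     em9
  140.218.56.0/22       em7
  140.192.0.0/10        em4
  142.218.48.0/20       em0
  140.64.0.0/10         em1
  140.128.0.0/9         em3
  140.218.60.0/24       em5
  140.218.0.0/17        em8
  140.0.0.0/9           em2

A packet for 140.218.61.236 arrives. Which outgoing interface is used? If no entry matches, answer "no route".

Routes whose prefix contains 140.218.61.236:
  140.128.0.0/9 (140.128.0.0 - 140.255.255.255) -> em3
  140.192.0.0/10 (140.192.0.0 - 140.255.255.255) -> em4
  140.218.0.0/17 (140.218.0.0 - 140.218.127.255) -> em8
More-specific entries that do NOT match:
  140.218.61.252/30 (140.218.61.252 - 140.218.61.255) does not contain 140.218.61.236
  140.218.60.0/24 (140.218.60.0 - 140.218.60.255) does not contain 140.218.61.236
  140.218.56.0/22 (140.218.56.0 - 140.218.59.255) does not contain 140.218.61.236
  142.218.48.0/20 (142.218.48.0 - 142.218.63.255) does not contain 140.218.61.236
Longest matching prefix is /17 -> interface em8.

em8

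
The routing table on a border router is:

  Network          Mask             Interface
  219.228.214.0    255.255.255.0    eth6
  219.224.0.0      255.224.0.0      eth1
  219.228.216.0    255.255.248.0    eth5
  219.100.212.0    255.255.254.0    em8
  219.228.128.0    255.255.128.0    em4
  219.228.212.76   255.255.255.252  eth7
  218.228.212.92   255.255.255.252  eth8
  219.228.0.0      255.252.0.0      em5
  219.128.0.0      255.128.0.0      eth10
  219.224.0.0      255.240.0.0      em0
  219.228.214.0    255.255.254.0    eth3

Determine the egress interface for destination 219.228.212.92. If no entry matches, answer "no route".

em4

Routes whose prefix contains 219.228.212.92:
  219.128.0.0/9 (219.128.0.0 - 219.255.255.255) -> eth10
  219.224.0.0/11 (219.224.0.0 - 219.255.255.255) -> eth1
  219.224.0.0/12 (219.224.0.0 - 219.239.255.255) -> em0
  219.228.0.0/14 (219.228.0.0 - 219.231.255.255) -> em5
  219.228.128.0/17 (219.228.128.0 - 219.228.255.255) -> em4
More-specific entries that do NOT match:
  219.228.212.76/30 (219.228.212.76 - 219.228.212.79) does not contain 219.228.212.92
  218.228.212.92/30 (218.228.212.92 - 218.228.212.95) does not contain 219.228.212.92
  219.228.214.0/24 (219.228.214.0 - 219.228.214.255) does not contain 219.228.212.92
  219.100.212.0/23 (219.100.212.0 - 219.100.213.255) does not contain 219.228.212.92
  219.228.214.0/23 (219.228.214.0 - 219.228.215.255) does not contain 219.228.212.92
  219.228.216.0/21 (219.228.216.0 - 219.228.223.255) does not contain 219.228.212.92
Longest matching prefix is /17 -> interface em4.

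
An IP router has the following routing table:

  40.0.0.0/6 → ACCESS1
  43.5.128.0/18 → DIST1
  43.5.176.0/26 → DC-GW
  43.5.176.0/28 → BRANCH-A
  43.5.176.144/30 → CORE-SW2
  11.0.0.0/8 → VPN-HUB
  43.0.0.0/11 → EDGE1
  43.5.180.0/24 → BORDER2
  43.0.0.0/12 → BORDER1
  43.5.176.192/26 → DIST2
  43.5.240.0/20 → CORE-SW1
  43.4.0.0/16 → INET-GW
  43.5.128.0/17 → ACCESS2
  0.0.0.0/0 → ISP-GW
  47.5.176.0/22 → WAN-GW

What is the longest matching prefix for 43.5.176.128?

Entries matching 43.5.176.128:
  0.0.0.0/0 (default, matches everything)
  40.0.0.0/6 (40.0.0.0 - 43.255.255.255)
  43.0.0.0/11 (43.0.0.0 - 43.31.255.255)
  43.0.0.0/12 (43.0.0.0 - 43.15.255.255)
  43.5.128.0/17 (43.5.128.0 - 43.5.255.255)
  43.5.128.0/18 (43.5.128.0 - 43.5.191.255)
Most specific is 43.5.128.0/18.

43.5.128.0/18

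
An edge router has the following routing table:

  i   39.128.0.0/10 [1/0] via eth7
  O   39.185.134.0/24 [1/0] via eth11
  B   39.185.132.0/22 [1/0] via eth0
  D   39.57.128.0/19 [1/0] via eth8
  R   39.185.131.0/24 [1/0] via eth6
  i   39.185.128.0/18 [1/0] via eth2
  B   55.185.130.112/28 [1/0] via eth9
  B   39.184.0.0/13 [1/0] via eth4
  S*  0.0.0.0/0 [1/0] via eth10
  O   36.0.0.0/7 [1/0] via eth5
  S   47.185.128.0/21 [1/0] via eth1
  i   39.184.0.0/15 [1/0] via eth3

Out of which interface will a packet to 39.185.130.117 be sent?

eth2

Routes whose prefix contains 39.185.130.117:
  0.0.0.0/0 (default, matches everything) -> eth10
  39.128.0.0/10 (39.128.0.0 - 39.191.255.255) -> eth7
  39.184.0.0/13 (39.184.0.0 - 39.191.255.255) -> eth4
  39.184.0.0/15 (39.184.0.0 - 39.185.255.255) -> eth3
  39.185.128.0/18 (39.185.128.0 - 39.185.191.255) -> eth2
More-specific entries that do NOT match:
  55.185.130.112/28 (55.185.130.112 - 55.185.130.127) does not contain 39.185.130.117
  39.185.134.0/24 (39.185.134.0 - 39.185.134.255) does not contain 39.185.130.117
  39.185.131.0/24 (39.185.131.0 - 39.185.131.255) does not contain 39.185.130.117
  39.185.132.0/22 (39.185.132.0 - 39.185.135.255) does not contain 39.185.130.117
  47.185.128.0/21 (47.185.128.0 - 47.185.135.255) does not contain 39.185.130.117
  39.57.128.0/19 (39.57.128.0 - 39.57.159.255) does not contain 39.185.130.117
Longest matching prefix is /18 -> interface eth2.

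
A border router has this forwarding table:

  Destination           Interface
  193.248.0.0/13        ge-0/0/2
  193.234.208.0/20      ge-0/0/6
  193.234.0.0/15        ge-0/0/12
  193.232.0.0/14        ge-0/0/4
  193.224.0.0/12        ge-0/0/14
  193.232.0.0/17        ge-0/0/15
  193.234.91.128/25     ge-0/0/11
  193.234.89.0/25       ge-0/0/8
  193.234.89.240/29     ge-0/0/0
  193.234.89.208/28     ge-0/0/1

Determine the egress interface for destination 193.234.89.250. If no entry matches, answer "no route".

Routes whose prefix contains 193.234.89.250:
  193.224.0.0/12 (193.224.0.0 - 193.239.255.255) -> ge-0/0/14
  193.232.0.0/14 (193.232.0.0 - 193.235.255.255) -> ge-0/0/4
  193.234.0.0/15 (193.234.0.0 - 193.235.255.255) -> ge-0/0/12
More-specific entries that do NOT match:
  193.234.89.240/29 (193.234.89.240 - 193.234.89.247) does not contain 193.234.89.250
  193.234.89.208/28 (193.234.89.208 - 193.234.89.223) does not contain 193.234.89.250
  193.234.91.128/25 (193.234.91.128 - 193.234.91.255) does not contain 193.234.89.250
  193.234.89.0/25 (193.234.89.0 - 193.234.89.127) does not contain 193.234.89.250
  193.234.208.0/20 (193.234.208.0 - 193.234.223.255) does not contain 193.234.89.250
  193.232.0.0/17 (193.232.0.0 - 193.232.127.255) does not contain 193.234.89.250
Longest matching prefix is /15 -> interface ge-0/0/12.

ge-0/0/12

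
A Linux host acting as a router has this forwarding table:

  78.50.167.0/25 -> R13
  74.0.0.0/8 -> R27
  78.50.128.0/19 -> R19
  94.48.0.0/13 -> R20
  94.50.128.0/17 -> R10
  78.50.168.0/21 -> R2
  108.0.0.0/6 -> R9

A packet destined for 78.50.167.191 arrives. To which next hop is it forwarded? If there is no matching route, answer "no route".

no route

No entry's prefix contains 78.50.167.191; there is no default route.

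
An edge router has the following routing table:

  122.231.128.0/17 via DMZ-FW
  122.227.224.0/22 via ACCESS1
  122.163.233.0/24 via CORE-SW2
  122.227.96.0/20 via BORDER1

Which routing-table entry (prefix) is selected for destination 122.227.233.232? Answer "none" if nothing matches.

none

122.227.233.232 is outside every listed prefix and there is no default route.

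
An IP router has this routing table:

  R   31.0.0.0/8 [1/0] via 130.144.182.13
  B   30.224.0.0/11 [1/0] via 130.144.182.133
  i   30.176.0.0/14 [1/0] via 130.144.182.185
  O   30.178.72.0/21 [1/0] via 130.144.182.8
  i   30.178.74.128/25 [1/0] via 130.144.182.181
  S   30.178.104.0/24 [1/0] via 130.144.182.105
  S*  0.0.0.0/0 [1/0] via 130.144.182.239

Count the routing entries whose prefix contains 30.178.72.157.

3

Prefixes containing 30.178.72.157:
  0.0.0.0/0 (default, matches everything)
  30.176.0.0/14 (30.176.0.0 - 30.179.255.255)
  30.178.72.0/21 (30.178.72.0 - 30.178.79.255)
Total matching entries: 3.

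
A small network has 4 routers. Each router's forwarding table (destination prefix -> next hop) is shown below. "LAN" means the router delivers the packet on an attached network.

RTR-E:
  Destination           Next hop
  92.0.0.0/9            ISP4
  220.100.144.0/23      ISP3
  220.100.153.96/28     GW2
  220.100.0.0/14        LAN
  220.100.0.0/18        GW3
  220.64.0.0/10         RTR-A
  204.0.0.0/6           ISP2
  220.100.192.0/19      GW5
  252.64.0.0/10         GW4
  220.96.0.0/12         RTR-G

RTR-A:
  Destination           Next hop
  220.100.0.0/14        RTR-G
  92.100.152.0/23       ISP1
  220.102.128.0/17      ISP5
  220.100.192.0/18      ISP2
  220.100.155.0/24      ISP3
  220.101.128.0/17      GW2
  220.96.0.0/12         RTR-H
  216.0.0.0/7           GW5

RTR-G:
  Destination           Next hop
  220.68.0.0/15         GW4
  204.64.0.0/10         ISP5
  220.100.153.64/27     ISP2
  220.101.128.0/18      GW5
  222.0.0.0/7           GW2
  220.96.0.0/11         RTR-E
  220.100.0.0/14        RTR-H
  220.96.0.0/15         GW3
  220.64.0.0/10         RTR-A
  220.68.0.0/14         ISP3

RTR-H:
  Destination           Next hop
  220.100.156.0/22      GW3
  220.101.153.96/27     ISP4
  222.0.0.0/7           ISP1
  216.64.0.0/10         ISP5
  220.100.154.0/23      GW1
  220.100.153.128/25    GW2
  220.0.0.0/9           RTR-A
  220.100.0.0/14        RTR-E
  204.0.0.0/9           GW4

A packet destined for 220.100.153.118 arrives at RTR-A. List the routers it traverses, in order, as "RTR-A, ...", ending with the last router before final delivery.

RTR-A, RTR-G, RTR-H, RTR-E

At RTR-A: longest match for 220.100.153.118 is 220.100.0.0/14 -> RTR-G
At RTR-G: longest match for 220.100.153.118 is 220.100.0.0/14 -> RTR-H
At RTR-H: longest match for 220.100.153.118 is 220.100.0.0/14 -> RTR-E
At RTR-E: longest match for 220.100.153.118 is 220.100.0.0/14 -> LAN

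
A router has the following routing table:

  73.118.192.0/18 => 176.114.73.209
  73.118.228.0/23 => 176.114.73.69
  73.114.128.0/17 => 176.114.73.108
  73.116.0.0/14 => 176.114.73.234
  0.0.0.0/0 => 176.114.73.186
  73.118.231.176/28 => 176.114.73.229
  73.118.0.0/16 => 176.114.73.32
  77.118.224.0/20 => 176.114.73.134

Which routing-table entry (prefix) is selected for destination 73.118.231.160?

Entries matching 73.118.231.160:
  0.0.0.0/0 (default, matches everything)
  73.116.0.0/14 (73.116.0.0 - 73.119.255.255)
  73.118.0.0/16 (73.118.0.0 - 73.118.255.255)
  73.118.192.0/18 (73.118.192.0 - 73.118.255.255)
Most specific is 73.118.192.0/18.

73.118.192.0/18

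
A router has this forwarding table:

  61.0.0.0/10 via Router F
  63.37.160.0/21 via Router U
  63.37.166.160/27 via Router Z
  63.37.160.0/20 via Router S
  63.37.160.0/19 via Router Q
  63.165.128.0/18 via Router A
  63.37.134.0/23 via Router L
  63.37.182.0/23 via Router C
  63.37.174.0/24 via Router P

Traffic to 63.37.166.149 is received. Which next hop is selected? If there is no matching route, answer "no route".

Routes whose prefix contains 63.37.166.149:
  63.37.160.0/19 (63.37.160.0 - 63.37.191.255) -> Router Q
  63.37.160.0/20 (63.37.160.0 - 63.37.175.255) -> Router S
  63.37.160.0/21 (63.37.160.0 - 63.37.167.255) -> Router U
More-specific entries that do NOT match:
  63.37.166.160/27 (63.37.166.160 - 63.37.166.191) does not contain 63.37.166.149
  63.37.174.0/24 (63.37.174.0 - 63.37.174.255) does not contain 63.37.166.149
  63.37.134.0/23 (63.37.134.0 - 63.37.135.255) does not contain 63.37.166.149
  63.37.182.0/23 (63.37.182.0 - 63.37.183.255) does not contain 63.37.166.149
Longest matching prefix is /21 -> next hop Router U.

Router U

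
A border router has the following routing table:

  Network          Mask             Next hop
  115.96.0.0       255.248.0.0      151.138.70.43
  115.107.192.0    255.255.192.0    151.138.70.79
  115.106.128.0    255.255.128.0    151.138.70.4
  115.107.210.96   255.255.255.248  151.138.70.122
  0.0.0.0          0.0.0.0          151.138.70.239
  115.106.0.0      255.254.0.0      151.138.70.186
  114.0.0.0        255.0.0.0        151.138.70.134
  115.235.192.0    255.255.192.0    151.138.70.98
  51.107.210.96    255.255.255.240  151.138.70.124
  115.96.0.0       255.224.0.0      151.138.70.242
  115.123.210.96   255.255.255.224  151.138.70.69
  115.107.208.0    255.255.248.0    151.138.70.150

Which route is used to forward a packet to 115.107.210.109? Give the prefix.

115.107.208.0/21

Entries matching 115.107.210.109:
  0.0.0.0/0 (default, matches everything)
  115.96.0.0/11 (115.96.0.0 - 115.127.255.255)
  115.106.0.0/15 (115.106.0.0 - 115.107.255.255)
  115.107.192.0/18 (115.107.192.0 - 115.107.255.255)
  115.107.208.0/21 (115.107.208.0 - 115.107.215.255)
Most specific is 115.107.208.0/21.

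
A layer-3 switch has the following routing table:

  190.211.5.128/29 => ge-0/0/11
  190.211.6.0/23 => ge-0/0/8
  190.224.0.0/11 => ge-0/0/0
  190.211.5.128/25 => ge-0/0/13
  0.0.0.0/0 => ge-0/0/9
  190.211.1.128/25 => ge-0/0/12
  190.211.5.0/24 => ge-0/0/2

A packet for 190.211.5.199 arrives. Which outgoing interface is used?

ge-0/0/13

Routes whose prefix contains 190.211.5.199:
  0.0.0.0/0 (default, matches everything) -> ge-0/0/9
  190.211.5.0/24 (190.211.5.0 - 190.211.5.255) -> ge-0/0/2
  190.211.5.128/25 (190.211.5.128 - 190.211.5.255) -> ge-0/0/13
More-specific entries that do NOT match:
  190.211.5.128/29 (190.211.5.128 - 190.211.5.135) does not contain 190.211.5.199
Longest matching prefix is /25 -> interface ge-0/0/13.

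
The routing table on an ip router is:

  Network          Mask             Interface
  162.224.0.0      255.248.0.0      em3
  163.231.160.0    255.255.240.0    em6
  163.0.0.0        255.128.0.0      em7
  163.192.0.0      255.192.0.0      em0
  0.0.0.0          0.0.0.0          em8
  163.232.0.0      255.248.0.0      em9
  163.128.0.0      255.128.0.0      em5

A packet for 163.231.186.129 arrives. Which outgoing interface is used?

Routes whose prefix contains 163.231.186.129:
  0.0.0.0/0 (default, matches everything) -> em8
  163.128.0.0/9 (163.128.0.0 - 163.255.255.255) -> em5
  163.192.0.0/10 (163.192.0.0 - 163.255.255.255) -> em0
More-specific entries that do NOT match:
  163.231.160.0/20 (163.231.160.0 - 163.231.175.255) does not contain 163.231.186.129
  162.224.0.0/13 (162.224.0.0 - 162.231.255.255) does not contain 163.231.186.129
  163.232.0.0/13 (163.232.0.0 - 163.239.255.255) does not contain 163.231.186.129
Longest matching prefix is /10 -> interface em0.

em0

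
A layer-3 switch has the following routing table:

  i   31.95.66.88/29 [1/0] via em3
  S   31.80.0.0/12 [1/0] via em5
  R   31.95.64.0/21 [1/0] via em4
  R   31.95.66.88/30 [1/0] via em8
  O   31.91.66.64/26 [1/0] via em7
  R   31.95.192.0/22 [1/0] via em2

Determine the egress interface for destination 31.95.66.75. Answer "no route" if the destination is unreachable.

em4

Routes whose prefix contains 31.95.66.75:
  31.80.0.0/12 (31.80.0.0 - 31.95.255.255) -> em5
  31.95.64.0/21 (31.95.64.0 - 31.95.71.255) -> em4
More-specific entries that do NOT match:
  31.95.66.88/30 (31.95.66.88 - 31.95.66.91) does not contain 31.95.66.75
  31.95.66.88/29 (31.95.66.88 - 31.95.66.95) does not contain 31.95.66.75
  31.91.66.64/26 (31.91.66.64 - 31.91.66.127) does not contain 31.95.66.75
  31.95.192.0/22 (31.95.192.0 - 31.95.195.255) does not contain 31.95.66.75
Longest matching prefix is /21 -> interface em4.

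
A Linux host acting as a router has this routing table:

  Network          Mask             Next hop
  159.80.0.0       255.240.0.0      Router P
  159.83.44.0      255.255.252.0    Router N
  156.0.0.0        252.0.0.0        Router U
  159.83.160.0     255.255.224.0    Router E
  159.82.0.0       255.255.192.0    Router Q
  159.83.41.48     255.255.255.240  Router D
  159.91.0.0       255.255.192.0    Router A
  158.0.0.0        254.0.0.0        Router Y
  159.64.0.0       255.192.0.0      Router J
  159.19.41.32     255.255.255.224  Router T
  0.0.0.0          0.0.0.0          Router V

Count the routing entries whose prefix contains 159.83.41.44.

5

Prefixes containing 159.83.41.44:
  0.0.0.0/0 (default, matches everything)
  156.0.0.0/6 (156.0.0.0 - 159.255.255.255)
  158.0.0.0/7 (158.0.0.0 - 159.255.255.255)
  159.64.0.0/10 (159.64.0.0 - 159.127.255.255)
  159.80.0.0/12 (159.80.0.0 - 159.95.255.255)
Total matching entries: 5.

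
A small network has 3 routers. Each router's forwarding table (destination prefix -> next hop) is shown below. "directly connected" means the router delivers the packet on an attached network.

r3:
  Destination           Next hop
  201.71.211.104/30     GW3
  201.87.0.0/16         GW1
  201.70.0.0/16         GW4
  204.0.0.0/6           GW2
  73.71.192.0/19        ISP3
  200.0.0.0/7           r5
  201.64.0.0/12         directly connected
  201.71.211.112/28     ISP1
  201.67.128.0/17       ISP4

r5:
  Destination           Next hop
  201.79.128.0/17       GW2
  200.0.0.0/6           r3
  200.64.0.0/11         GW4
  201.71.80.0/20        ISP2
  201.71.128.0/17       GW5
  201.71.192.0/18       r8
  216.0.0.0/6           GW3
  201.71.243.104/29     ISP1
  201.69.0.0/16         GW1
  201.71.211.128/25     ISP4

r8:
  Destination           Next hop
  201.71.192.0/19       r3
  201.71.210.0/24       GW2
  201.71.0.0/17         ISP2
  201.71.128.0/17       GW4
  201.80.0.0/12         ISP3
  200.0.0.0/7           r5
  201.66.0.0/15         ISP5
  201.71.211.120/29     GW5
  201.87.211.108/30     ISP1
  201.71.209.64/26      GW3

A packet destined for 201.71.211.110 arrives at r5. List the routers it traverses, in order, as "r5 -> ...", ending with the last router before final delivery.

At r5: longest match for 201.71.211.110 is 201.71.192.0/18 -> r8
At r8: longest match for 201.71.211.110 is 201.71.192.0/19 -> r3
At r3: longest match for 201.71.211.110 is 201.64.0.0/12 -> directly connected

r5 -> r8 -> r3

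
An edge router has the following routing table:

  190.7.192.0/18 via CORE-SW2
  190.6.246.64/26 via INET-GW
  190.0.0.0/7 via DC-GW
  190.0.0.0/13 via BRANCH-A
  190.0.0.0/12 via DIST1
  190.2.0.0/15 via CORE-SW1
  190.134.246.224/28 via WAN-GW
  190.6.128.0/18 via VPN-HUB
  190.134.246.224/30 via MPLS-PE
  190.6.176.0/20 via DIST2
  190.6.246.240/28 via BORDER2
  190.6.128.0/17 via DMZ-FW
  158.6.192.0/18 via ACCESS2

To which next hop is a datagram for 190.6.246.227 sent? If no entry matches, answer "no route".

DMZ-FW

Routes whose prefix contains 190.6.246.227:
  190.0.0.0/7 (190.0.0.0 - 191.255.255.255) -> DC-GW
  190.0.0.0/12 (190.0.0.0 - 190.15.255.255) -> DIST1
  190.0.0.0/13 (190.0.0.0 - 190.7.255.255) -> BRANCH-A
  190.6.128.0/17 (190.6.128.0 - 190.6.255.255) -> DMZ-FW
More-specific entries that do NOT match:
  190.134.246.224/30 (190.134.246.224 - 190.134.246.227) does not contain 190.6.246.227
  190.134.246.224/28 (190.134.246.224 - 190.134.246.239) does not contain 190.6.246.227
  190.6.246.240/28 (190.6.246.240 - 190.6.246.255) does not contain 190.6.246.227
  190.6.246.64/26 (190.6.246.64 - 190.6.246.127) does not contain 190.6.246.227
  190.6.176.0/20 (190.6.176.0 - 190.6.191.255) does not contain 190.6.246.227
  190.7.192.0/18 (190.7.192.0 - 190.7.255.255) does not contain 190.6.246.227
  190.6.128.0/18 (190.6.128.0 - 190.6.191.255) does not contain 190.6.246.227
  158.6.192.0/18 (158.6.192.0 - 158.6.255.255) does not contain 190.6.246.227
Longest matching prefix is /17 -> next hop DMZ-FW.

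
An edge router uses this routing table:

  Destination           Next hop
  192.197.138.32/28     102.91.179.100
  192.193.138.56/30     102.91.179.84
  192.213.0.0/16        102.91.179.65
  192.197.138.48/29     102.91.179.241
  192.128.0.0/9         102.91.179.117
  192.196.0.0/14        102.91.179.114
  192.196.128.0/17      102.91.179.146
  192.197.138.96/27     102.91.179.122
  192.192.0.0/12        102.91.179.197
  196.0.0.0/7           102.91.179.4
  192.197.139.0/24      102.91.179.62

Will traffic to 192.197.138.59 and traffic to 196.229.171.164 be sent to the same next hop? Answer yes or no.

192.197.138.59: longest match 192.196.0.0/14 -> 102.91.179.114
196.229.171.164: longest match 196.0.0.0/7 -> 102.91.179.4

no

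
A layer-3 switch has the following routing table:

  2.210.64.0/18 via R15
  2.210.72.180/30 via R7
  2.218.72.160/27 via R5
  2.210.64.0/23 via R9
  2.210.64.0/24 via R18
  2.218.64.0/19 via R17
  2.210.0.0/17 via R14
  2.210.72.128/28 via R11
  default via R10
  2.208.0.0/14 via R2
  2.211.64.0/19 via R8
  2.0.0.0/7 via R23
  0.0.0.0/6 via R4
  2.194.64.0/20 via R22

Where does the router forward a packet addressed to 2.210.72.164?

Routes whose prefix contains 2.210.72.164:
  0.0.0.0/0 (default, matches everything) -> R10
  0.0.0.0/6 (0.0.0.0 - 3.255.255.255) -> R4
  2.0.0.0/7 (2.0.0.0 - 3.255.255.255) -> R23
  2.208.0.0/14 (2.208.0.0 - 2.211.255.255) -> R2
  2.210.0.0/17 (2.210.0.0 - 2.210.127.255) -> R14
  2.210.64.0/18 (2.210.64.0 - 2.210.127.255) -> R15
More-specific entries that do NOT match:
  2.210.72.180/30 (2.210.72.180 - 2.210.72.183) does not contain 2.210.72.164
  2.210.72.128/28 (2.210.72.128 - 2.210.72.143) does not contain 2.210.72.164
  2.218.72.160/27 (2.218.72.160 - 2.218.72.191) does not contain 2.210.72.164
  2.210.64.0/24 (2.210.64.0 - 2.210.64.255) does not contain 2.210.72.164
  2.210.64.0/23 (2.210.64.0 - 2.210.65.255) does not contain 2.210.72.164
  2.194.64.0/20 (2.194.64.0 - 2.194.79.255) does not contain 2.210.72.164
  2.218.64.0/19 (2.218.64.0 - 2.218.95.255) does not contain 2.210.72.164
  2.211.64.0/19 (2.211.64.0 - 2.211.95.255) does not contain 2.210.72.164
Longest matching prefix is /18 -> next hop R15.

R15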